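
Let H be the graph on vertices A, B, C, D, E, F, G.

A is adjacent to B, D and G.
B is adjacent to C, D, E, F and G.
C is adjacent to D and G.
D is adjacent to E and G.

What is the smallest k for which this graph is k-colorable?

A, B, D, G are mutually adjacent (a clique of size 4), so at least 4 colors are needed.
4 colors suffice: color red → {B}; color blue → {D, F}; color green → {E, G}; color yellow → {A, C}. Each edge has distinct colors on its endpoints.

4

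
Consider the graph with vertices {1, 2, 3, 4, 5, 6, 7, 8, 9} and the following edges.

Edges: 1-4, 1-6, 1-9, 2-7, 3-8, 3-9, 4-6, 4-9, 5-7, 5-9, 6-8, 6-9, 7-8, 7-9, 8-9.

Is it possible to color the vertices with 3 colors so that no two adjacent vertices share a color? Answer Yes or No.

No

1, 4, 6, 9 are mutually adjacent (a clique of size 4), so at least 4 colors are needed.
So 3 colors are not enough.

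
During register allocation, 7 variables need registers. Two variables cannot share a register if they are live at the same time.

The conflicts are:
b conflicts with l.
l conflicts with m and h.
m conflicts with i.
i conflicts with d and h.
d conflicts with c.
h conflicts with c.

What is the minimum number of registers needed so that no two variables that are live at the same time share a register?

2

b and l conflict, so at least 2 registers are needed.
2 registers suffice: register 1 → {l, i, c}; register 2 → {b, m, d, h}. No two conflicting variables share a register.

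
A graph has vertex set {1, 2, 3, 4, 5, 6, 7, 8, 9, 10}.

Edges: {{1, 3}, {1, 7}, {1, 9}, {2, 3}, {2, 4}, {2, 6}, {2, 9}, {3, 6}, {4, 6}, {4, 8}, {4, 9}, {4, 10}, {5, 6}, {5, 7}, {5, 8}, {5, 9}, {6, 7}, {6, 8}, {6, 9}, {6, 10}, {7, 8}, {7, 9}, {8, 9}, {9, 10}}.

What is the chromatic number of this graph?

5, 6, 7, 8, 9 are mutually adjacent (a clique of size 5), so at least 5 colors are needed.
5 colors suffice: color a → {1, 6}; color b → {3, 9}; color c → {4, 7}; color d → {2, 8, 10}; color e → {5}. No two adjacent vertices share a color.

5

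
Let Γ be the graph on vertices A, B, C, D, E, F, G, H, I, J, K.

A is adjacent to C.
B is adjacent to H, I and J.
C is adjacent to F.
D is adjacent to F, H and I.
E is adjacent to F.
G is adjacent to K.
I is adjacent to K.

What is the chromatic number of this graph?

E and F are adjacent, so at least 2 colors are needed.
2 colors suffice: color red → {A, F, G, H, I, J}; color blue → {B, C, D, E, K}. No two adjacent vertices share a color.

2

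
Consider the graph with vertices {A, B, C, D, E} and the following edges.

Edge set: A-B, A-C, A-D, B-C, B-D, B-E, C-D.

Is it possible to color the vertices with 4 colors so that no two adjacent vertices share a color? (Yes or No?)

Yes

The chromatic number is 4. A, B, C, D are mutually adjacent (a clique of size 4), so at least 4 colors are needed.
A valid assignment using 4 colors: A=green, B=red, C=blue, D=yellow, E=blue.
That is already a proper 4-coloring.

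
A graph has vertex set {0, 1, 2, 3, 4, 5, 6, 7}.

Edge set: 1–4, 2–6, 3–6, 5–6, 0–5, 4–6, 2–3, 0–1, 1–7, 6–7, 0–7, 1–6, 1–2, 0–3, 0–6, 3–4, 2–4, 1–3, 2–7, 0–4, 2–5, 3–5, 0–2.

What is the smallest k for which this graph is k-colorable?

0, 1, 2, 3, 4, 6 are pairwise adjacent (a clique of size 6), so at least 6 colors are needed.
6 colors suffice: color red → {2}; color blue → {6}; color green → {0}; color yellow → {1, 5}; color purple → {3, 7}; color orange → {4}. No two adjacent vertices share a color.

6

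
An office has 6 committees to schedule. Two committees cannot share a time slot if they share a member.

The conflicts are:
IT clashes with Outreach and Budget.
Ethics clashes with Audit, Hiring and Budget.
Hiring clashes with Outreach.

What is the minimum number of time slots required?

3

The cycle IT-Outreach-Hiring-Ethics-Budget-IT has odd length 5, so it cannot be 2-colored; at least 3 time slots are needed.
3 time slots suffice: time slot 1 → {Ethics, Outreach}; time slot 2 → {IT, Audit, Hiring}; time slot 3 → {Budget}. Every pair that conflicts lands in different time slots.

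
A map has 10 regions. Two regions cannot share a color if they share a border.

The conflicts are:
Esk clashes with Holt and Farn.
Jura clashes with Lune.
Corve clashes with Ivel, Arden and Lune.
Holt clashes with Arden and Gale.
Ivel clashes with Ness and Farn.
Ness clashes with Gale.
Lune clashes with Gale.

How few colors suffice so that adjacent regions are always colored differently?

3

The cycle Lune-Corve-Ivel-Ness-Gale-Lune has odd length 5, so it cannot be 2-colored; at least 3 colors are needed.
3 colors suffice: Esk=3, Jura=2, Corve=2, Holt=1, Ivel=1, Arden=3, Ness=3, Lune=1, Farn=2, Gale=2. No two conflicting regions share a color.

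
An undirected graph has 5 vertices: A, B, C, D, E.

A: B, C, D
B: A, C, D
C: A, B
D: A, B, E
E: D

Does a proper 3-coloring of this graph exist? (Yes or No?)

Yes

The chromatic number is 3. A, B, D are mutually adjacent, so at least 3 colors are needed.
3 colors suffice: color 1 → {C, D}; color 2 → {A, E}; color 3 → {B}.
That is already a proper 3-coloring.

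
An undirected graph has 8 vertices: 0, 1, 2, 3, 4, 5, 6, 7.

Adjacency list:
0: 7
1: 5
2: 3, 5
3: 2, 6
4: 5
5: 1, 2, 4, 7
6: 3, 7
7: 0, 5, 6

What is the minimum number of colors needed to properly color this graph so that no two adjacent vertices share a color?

3

The cycle 7-5-2-3-6-7 has odd length 5, so it cannot be 2-colored; at least 3 colors are needed.
3 colors suffice: 0=a, 1=b, 2=b, 3=c, 4=b, 5=a, 6=a, 7=b. Each edge has distinct colors on its endpoints.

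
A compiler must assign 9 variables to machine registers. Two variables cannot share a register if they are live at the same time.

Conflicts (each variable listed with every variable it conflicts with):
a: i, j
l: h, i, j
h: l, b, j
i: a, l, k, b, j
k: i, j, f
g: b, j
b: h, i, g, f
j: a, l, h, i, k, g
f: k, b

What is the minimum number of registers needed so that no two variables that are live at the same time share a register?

3

l, h, j pairwise conflict, so at least 3 registers are needed.
A valid assignment using 3 registers: a=3, l=3, h=2, i=2, k=3, g=2, b=1, j=1, f=2. Every pair that conflicts lands in different registers.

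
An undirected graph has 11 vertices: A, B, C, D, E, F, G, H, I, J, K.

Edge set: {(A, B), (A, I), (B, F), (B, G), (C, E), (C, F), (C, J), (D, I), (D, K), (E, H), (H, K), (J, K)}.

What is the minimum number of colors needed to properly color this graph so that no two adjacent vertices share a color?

The cycle C-J-K-H-E-C has odd length 5, so it cannot be 2-colored; at least 3 colors are needed.
One proper 3-coloring: A=blue, B=red, C=red, D=blue, E=blue, F=blue, G=blue, H=green, I=red, J=blue, K=red. No two adjacent vertices share a color.

3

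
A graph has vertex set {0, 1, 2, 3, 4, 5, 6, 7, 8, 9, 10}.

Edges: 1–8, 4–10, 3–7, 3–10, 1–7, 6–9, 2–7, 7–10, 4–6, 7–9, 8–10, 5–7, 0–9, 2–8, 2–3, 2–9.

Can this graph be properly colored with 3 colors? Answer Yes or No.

The chromatic number is 3. 2, 7, 9 form a triangle, so at least 3 colors are needed.
A valid assignment using 3 colors: 0=red, 1=blue, 2=blue, 3=green, 4=red, 5=blue, 6=blue, 7=red, 8=red, 9=green, 10=blue.
That is already a proper 3-coloring.

Yes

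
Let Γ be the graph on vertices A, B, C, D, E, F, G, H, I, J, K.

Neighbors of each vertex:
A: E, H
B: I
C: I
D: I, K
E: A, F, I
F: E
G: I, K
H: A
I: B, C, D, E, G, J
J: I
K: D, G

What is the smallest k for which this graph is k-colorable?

B and I are adjacent, so at least 2 colors are needed.
2 colors suffice: color 1 → {A, F, I, K}; color 2 → {B, C, D, E, G, H, J}. No two adjacent vertices share a color.

2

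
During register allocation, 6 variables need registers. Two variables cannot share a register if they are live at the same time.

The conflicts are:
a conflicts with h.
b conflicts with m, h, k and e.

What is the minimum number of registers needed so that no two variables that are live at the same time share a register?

b and m conflict, so at least 2 registers are needed.
A valid assignment using 2 registers: a=1, b=1, m=2, h=2, k=2, e=2. No two conflicting variables share a register.

2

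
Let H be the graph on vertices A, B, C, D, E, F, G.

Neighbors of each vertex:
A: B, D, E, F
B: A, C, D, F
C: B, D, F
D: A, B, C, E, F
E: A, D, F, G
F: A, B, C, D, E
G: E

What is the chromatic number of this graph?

A, D, E, F form a clique, so at least 4 colors are needed.
4 colors suffice: A=4, B=3, C=4, D=2, E=3, F=1, G=1. No two adjacent vertices share a color.

4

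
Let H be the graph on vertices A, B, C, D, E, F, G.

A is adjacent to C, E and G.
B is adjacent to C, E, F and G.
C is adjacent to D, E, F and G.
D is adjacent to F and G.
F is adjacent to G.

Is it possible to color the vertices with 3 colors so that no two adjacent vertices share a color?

No

C, D, F, G are pairwise adjacent (a clique of size 4), so at least 4 colors are needed.
So 3 colors are not enough.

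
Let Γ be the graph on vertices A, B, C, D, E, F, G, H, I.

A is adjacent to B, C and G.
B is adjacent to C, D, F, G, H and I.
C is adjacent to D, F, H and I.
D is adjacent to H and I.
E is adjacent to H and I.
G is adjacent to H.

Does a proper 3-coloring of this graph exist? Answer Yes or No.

B, C, D, H are mutually adjacent (a clique of size 4), so at least 4 colors are needed.
So 3 colors are not enough.

No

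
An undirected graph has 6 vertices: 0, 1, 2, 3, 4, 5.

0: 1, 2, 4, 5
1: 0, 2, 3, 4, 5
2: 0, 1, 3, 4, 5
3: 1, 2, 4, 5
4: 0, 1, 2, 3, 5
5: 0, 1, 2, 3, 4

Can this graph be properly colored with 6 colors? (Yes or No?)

The chromatic number is 5. 1, 2, 3, 4, 5 are mutually adjacent (a clique of size 5), so at least 5 colors are needed.
5 colors suffice: color a → {4}; color b → {1}; color c → {5}; color d → {2}; color e → {0, 3}.
Since 6 ≥ 5, a proper 6-coloring certainly exists.

Yes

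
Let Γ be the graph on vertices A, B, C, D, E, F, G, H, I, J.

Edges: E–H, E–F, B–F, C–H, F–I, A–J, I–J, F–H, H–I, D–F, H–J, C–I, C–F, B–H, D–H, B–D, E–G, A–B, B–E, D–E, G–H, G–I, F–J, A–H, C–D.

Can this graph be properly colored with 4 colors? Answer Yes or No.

B, D, E, F, H form a clique, so at least 5 colors are needed.
So 4 colors are not enough.

No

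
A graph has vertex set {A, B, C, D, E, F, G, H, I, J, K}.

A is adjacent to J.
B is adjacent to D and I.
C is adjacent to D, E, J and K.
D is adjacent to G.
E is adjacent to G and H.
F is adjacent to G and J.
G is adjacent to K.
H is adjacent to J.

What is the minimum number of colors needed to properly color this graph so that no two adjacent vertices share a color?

3

The cycle F-G-E-H-J-F has odd length 5, so it cannot be 2-colored; at least 3 colors are needed.
One proper 3-coloring: A=2, B=1, C=2, D=3, E=3, F=2, G=1, H=2, I=2, J=1, K=3. Every edge joins two different colors.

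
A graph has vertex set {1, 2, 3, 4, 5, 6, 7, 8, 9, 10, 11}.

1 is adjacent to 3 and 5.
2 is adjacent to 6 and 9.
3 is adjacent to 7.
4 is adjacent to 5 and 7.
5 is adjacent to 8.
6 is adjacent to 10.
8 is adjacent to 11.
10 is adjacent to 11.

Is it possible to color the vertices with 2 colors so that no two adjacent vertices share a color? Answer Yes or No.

The cycle 7-4-5-1-3-7 has odd length 5, so it cannot be 2-colored; at least 3 colors are needed.
So 2 colors are not enough.

No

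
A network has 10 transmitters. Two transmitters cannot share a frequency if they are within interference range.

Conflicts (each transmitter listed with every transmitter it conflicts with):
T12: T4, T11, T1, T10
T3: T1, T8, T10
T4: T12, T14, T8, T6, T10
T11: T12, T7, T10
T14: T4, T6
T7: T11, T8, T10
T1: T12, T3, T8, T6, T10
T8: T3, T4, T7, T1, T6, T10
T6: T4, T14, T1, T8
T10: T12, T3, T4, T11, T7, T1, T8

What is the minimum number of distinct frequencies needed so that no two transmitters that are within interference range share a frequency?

4

T3, T1, T8, T10 pairwise conflict, so at least 4 frequencies are needed.
A valid assignment using 4 frequencies: T12=2, T3=4, T4=3, T11=3, T14=2, T7=4, T1=3, T8=2, T6=1, T10=1. No two conflicting transmitters share a frequency.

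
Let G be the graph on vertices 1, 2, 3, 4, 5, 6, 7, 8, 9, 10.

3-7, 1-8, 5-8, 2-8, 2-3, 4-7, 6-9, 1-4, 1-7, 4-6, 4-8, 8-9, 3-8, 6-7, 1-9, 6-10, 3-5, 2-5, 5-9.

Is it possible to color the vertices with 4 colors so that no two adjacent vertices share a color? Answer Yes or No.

Yes

The chromatic number is 4. 2, 3, 5, 8 are pairwise adjacent (a clique of size 4), so at least 4 colors are needed.
One proper 4-coloring: 1=c, 2=b, 3=d, 4=d, 5=c, 6=a, 7=b, 8=a, 9=b, 10=b.
That is already a proper 4-coloring.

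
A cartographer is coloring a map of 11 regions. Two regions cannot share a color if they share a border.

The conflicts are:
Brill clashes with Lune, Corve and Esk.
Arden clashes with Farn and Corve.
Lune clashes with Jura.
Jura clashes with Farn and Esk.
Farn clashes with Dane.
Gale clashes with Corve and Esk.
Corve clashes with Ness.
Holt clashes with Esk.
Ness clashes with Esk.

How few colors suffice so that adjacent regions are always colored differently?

Corve and Ness conflict, so at least 2 colors are needed.
A valid assignment using 2 colors: Brill=2, Arden=2, Lune=1, Jura=2, Farn=1, Gale=2, Dane=2, Corve=1, Holt=2, Ness=2, Esk=1. No two conflicting regions share a color.

2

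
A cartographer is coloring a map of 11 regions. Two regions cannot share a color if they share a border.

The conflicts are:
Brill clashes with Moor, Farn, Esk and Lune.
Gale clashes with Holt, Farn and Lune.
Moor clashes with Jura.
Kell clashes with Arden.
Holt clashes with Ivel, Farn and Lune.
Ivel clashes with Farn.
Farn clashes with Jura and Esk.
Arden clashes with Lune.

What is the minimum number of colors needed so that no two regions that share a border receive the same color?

3

Holt, Ivel, Farn all conflict with each other, so at least 3 colors are needed.
3 colors suffice: color 1 → {Moor, Kell, Farn, Lune}; color 2 → {Brill, Holt, Jura, Arden}; color 3 → {Gale, Ivel, Esk}. Each listed conflict is separated.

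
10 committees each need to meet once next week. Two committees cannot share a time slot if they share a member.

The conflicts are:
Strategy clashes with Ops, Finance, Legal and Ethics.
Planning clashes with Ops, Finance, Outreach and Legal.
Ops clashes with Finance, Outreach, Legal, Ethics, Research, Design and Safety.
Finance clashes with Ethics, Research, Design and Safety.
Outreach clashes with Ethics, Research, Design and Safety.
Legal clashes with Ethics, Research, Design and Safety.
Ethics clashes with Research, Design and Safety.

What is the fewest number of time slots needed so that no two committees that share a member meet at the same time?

Ops, Outreach, Ethics, Design pairwise conflict, so at least 4 time slots are needed.
Using 4 time slots: Strategy=4, Planning=2, Ops=1, Finance=3, Outreach=3, Legal=3, Ethics=2, Research=4, Design=4, Safety=4. No two conflicting committees share a time slot.

4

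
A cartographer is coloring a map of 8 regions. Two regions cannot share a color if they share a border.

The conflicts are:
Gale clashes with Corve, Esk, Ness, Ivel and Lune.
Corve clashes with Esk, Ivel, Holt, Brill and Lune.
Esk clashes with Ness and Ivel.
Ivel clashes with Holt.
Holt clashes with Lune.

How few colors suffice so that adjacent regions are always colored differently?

Gale, Corve, Esk, Ivel all conflict with each other, so at least 4 colors are needed.
One proper 4-coloring: Gale=2, Corve=1, Esk=3, Ness=1, Ivel=4, Holt=2, Brill=2, Lune=3. No two conflicting regions share a color.

4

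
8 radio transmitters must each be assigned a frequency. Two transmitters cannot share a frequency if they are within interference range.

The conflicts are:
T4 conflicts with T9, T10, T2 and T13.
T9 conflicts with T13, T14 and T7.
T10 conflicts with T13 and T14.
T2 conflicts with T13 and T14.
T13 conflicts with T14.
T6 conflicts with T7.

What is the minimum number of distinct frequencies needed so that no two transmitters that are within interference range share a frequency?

T2, T13, T14 are mutually in conflict, so at least 3 frequencies are needed.
3 frequencies suffice: frequency 1 → {T13, T7}; frequency 2 → {T4, T14, T6}; frequency 3 → {T9, T10, T2}. No two conflicting transmitters share a frequency.

3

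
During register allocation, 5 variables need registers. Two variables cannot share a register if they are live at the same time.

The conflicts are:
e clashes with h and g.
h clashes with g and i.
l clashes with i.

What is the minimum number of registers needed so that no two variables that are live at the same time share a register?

3

e, h, g pairwise conflict, so at least 3 registers are needed.
3 registers suffice: e=3, h=1, g=2, l=1, i=2. No two conflicting variables share a register.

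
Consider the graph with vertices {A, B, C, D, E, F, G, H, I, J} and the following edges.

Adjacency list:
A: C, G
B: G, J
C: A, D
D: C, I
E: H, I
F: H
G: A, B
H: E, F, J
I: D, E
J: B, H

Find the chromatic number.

The cycle D-I-E-H-J-B-G-A-C-D has odd length 9, so it cannot be 2-colored; at least 3 colors are needed.
3 colors suffice: color red → {C, G, H, I}; color blue → {A, D, E, F, J}; color green → {B}. No two adjacent vertices share a color.

3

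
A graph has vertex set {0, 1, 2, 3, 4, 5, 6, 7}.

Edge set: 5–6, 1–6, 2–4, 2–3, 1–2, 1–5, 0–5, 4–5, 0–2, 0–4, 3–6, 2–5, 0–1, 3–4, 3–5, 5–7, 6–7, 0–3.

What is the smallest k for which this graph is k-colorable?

0, 2, 3, 4, 5 form a clique, so at least 5 colors are needed.
5 colors suffice: color red → {5}; color blue → {0, 6}; color green → {2, 7}; color yellow → {1, 3}; color purple → {4}. No two adjacent vertices share a color.

5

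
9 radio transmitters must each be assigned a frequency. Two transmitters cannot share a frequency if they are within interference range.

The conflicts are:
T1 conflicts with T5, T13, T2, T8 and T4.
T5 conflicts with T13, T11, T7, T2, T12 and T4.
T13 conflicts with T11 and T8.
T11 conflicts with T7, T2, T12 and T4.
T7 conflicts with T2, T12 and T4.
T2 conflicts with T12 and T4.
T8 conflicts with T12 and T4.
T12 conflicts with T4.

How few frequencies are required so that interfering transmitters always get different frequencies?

T5, T11, T7, T2, T12, T4 are mutually in conflict, so at least 6 frequencies are needed.
6 frequencies suffice: frequency 1 → {T13, T4}; frequency 2 → {T5, T8}; frequency 3 → {T2}; frequency 4 → {T1, T12}; frequency 5 → {T11}; frequency 6 → {T7}. No two conflicting transmitters share a frequency.

6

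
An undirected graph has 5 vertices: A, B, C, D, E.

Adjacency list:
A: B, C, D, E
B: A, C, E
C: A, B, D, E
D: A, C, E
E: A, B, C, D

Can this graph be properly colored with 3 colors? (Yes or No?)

No

A, B, C, E are mutually adjacent (a clique of size 4), so at least 4 colors are needed.
So 3 colors are not enough.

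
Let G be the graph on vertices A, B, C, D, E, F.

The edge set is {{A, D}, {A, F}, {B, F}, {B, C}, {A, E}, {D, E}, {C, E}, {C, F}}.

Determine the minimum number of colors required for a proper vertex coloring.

3

B, C, F are mutually adjacent, so at least 3 colors are needed.
3 colors suffice: color 1 → {E, F}; color 2 → {A, C}; color 3 → {B, D}. Every edge joins two different colors.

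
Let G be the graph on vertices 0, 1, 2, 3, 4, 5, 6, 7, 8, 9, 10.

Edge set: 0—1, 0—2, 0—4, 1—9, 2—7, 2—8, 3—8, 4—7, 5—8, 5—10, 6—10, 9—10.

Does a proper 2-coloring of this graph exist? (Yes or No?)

No

The cycle 10-9-1-0-2-8-5-10 has odd length 7, so it cannot be 2-colored; at least 3 colors are needed.
So 2 colors are not enough.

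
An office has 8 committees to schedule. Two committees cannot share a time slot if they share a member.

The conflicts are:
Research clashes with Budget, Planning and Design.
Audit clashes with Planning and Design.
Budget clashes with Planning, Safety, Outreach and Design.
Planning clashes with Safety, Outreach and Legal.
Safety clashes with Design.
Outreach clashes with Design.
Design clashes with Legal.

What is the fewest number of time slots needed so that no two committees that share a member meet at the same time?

3

Budget, Outreach, Design are mutually in conflict, so at least 3 time slots are needed.
A valid assignment using 3 time slots: Research=3, Audit=2, Budget=2, Planning=1, Safety=3, Outreach=3, Design=1, Legal=2. Every pair that conflicts lands in different time slots.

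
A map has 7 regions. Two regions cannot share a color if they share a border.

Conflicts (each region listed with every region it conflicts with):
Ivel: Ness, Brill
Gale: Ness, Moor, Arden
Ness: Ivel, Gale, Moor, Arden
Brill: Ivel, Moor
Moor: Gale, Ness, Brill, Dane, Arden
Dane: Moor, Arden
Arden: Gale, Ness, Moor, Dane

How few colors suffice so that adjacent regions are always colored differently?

4

Gale, Ness, Moor, Arden pairwise conflict, so at least 4 colors are needed.
4 colors suffice: color 1 → {Ivel, Moor}; color 2 → {Brill, Arden}; color 3 → {Ness, Dane}; color 4 → {Gale}. No two conflicting regions share a color.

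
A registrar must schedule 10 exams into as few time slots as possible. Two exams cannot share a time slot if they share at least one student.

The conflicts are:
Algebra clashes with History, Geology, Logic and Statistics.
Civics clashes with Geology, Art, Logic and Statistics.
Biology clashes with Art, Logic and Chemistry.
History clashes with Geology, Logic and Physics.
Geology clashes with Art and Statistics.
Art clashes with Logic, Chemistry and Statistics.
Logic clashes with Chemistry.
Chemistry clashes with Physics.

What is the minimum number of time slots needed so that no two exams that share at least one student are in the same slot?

Biology, Art, Logic, Chemistry pairwise conflict, so at least 4 time slots are needed.
4 time slots suffice: time slot 1 → {Geology, Logic, Physics}; time slot 2 → {History, Art}; time slot 3 → {Chemistry, Statistics}; time slot 4 → {Algebra, Civics, Biology}. Each listed conflict is separated.

4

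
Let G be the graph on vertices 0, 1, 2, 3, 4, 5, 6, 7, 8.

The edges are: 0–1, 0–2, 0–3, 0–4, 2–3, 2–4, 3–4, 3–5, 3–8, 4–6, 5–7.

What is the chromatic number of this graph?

0, 2, 3, 4 are mutually adjacent (a clique of size 4), so at least 4 colors are needed.
A valid assignment using 4 colors: 0=c, 1=a, 2=d, 3=a, 4=b, 5=b, 6=a, 7=a, 8=b. Every edge joins two different colors.

4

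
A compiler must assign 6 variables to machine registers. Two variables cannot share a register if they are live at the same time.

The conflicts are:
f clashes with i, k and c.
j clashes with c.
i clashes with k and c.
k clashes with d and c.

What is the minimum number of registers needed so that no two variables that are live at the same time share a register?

4

f, i, k, c pairwise conflict, so at least 4 registers are needed.
4 registers suffice: register 1 → {j, k}; register 2 → {d, c}; register 3 → {i}; register 4 → {f}. Every pair that conflicts lands in different registers.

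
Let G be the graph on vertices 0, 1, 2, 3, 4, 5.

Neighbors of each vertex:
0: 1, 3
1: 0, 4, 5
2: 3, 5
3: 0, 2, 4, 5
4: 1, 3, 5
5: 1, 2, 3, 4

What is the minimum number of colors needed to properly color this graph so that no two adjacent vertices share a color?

3, 4, 5 are pairwise adjacent, so at least 3 colors are needed.
3 colors suffice: color red → {1, 3}; color blue → {0, 5}; color green → {2, 4}. Each edge has distinct colors on its endpoints.

3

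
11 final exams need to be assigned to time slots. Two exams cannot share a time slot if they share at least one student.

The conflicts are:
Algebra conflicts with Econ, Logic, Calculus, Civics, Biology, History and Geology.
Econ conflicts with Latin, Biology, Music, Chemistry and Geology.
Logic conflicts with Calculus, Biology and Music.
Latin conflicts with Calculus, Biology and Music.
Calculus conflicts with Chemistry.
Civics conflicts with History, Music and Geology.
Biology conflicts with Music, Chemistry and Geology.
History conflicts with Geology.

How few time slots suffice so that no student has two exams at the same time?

Econ, Latin, Biology, Music are mutually in conflict, so at least 4 time slots are needed.
4 time slots suffice: Algebra=2, Econ=3, Logic=3, Latin=4, Calculus=1, Civics=1, Biology=1, History=3, Music=2, Chemistry=2, Geology=4. No two conflicting exams share a time slot.

4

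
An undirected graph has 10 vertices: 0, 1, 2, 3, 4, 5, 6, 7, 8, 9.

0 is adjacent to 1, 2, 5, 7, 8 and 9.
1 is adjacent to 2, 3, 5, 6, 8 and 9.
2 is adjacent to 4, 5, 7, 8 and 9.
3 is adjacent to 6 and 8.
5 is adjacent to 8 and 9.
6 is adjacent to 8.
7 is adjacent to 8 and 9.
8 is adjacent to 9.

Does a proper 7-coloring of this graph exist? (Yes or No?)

The chromatic number is 6. 0, 1, 2, 5, 8, 9 are pairwise adjacent (a clique of size 6), so at least 6 colors are needed.
6 colors suffice: color red → {4, 8}; color blue → {1, 7}; color green → {2, 3}; color yellow → {6, 9}; color purple → {0}; color orange → {5}.
Since 7 ≥ 6, a proper 7-coloring certainly exists.

Yes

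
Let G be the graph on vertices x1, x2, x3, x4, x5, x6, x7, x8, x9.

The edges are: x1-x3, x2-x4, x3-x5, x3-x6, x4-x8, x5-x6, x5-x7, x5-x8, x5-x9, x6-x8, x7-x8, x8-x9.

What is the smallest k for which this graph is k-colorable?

x5, x8, x9 are pairwise adjacent, so at least 3 colors are needed.
3 colors suffice: x1=red, x2=blue, x3=blue, x4=red, x5=red, x6=green, x7=green, x8=blue, x9=green. Every edge joins two different colors.

3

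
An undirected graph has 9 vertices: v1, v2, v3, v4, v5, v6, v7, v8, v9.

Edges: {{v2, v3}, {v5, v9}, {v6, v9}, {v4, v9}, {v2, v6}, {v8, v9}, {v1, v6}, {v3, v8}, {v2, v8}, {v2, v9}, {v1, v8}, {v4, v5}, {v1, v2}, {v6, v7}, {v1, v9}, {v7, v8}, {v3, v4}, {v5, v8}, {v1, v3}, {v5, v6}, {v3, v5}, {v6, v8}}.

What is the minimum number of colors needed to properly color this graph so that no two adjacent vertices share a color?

v1, v2, v6, v8, v9 form a clique, so at least 5 colors are needed.
A valid assignment using 5 colors: v1=4, v2=5, v3=2, v4=1, v5=4, v6=2, v7=3, v8=1, v9=3. Each edge has distinct colors on its endpoints.

5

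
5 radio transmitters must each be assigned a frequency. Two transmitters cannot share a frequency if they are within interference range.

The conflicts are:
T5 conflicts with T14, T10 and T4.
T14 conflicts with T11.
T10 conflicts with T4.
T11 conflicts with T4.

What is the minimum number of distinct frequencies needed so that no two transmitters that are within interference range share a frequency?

3

T5, T10, T4 pairwise conflict, so at least 3 frequencies are needed.
3 frequencies suffice: frequency 1 → {T14, T4}; frequency 2 → {T5, T11}; frequency 3 → {T10}. No two conflicting transmitters share a frequency.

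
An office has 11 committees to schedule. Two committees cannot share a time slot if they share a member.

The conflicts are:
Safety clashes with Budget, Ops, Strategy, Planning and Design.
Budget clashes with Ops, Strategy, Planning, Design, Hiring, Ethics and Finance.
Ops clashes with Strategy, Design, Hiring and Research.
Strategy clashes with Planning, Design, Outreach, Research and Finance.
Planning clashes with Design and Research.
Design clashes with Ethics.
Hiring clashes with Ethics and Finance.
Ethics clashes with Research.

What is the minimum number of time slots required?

Safety, Budget, Ops, Strategy, Design all conflict with each other, so at least 5 time slots are needed.
A valid assignment using 5 time slots: Safety=5, Budget=2, Ops=4, Strategy=1, Planning=4, Design=3, Hiring=3, Ethics=1, Outreach=2, Research=2, Finance=4. Each listed conflict is separated.

5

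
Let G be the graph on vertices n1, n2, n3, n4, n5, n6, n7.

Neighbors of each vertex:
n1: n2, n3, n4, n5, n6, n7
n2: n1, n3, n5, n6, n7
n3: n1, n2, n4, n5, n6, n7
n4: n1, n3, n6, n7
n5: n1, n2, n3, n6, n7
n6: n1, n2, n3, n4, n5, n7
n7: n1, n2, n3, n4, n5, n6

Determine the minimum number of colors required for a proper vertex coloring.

6

n1, n2, n3, n5, n6, n7 are mutually adjacent (a clique of size 6), so at least 6 colors are needed.
6 colors suffice: color 1 → {n3}; color 2 → {n7}; color 3 → {n6}; color 4 → {n1}; color 5 → {n2, n4}; color 6 → {n5}. No two adjacent vertices share a color.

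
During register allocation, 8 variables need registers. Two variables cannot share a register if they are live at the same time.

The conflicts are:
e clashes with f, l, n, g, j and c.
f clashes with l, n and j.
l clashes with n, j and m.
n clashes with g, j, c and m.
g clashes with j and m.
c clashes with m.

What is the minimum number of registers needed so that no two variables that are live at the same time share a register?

e, f, l, n, j pairwise conflict, so at least 5 registers are needed.
5 registers suffice: register 1 → {n}; register 2 → {e, m}; register 3 → {j, c}; register 4 → {l, g}; register 5 → {f}. Every pair that conflicts lands in different registers.

5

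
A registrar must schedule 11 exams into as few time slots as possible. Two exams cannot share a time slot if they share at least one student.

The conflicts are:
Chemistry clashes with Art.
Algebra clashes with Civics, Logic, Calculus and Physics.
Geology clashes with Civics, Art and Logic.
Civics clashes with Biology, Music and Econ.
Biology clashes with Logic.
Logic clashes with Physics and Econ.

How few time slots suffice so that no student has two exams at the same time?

Algebra, Logic, Physics all conflict with each other, so at least 3 time slots are needed.
3 time slots suffice: Chemistry=2, Algebra=2, Geology=2, Civics=1, Art=1, Biology=2, Logic=1, Calculus=1, Music=2, Physics=3, Econ=2. No two conflicting exams share a time slot.

3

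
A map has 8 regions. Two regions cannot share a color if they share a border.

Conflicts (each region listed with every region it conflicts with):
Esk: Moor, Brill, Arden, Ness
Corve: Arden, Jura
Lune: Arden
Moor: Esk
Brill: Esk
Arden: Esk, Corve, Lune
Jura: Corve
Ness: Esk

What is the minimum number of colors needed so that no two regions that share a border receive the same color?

Corve and Jura conflict, so at least 2 colors are needed.
2 colors suffice: color 1 → {Esk, Corve, Lune}; color 2 → {Moor, Brill, Arden, Jura, Ness}. No two conflicting regions share a color.

2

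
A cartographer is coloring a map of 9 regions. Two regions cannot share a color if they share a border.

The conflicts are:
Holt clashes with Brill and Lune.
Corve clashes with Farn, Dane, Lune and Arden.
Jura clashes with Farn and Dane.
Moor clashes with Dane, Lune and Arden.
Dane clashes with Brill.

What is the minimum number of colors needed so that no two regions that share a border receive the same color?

The cycle Lune-Holt-Brill-Dane-Corve-Lune has odd length 5, so it cannot be 2-colored; at least 3 colors are needed.
3 colors suffice: color 1 → {Farn, Dane, Lune, Arden}; color 2 → {Corve, Jura, Moor, Brill}; color 3 → {Holt}. Every pair that conflicts lands in different colors.

3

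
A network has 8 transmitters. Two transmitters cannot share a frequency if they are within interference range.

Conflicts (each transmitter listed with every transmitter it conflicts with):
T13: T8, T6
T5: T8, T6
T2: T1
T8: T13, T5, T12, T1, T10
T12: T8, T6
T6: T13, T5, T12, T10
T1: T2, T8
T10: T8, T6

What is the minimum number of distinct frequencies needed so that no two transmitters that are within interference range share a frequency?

T13 and T8 conflict, so at least 2 frequencies are needed.
2 frequencies suffice: frequency 1 → {T2, T8, T6}; frequency 2 → {T13, T5, T12, T1, T10}. No two conflicting transmitters share a frequency.

2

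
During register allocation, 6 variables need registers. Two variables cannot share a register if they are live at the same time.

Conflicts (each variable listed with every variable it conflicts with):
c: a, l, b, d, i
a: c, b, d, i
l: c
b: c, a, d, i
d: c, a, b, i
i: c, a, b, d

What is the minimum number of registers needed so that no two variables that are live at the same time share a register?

5

c, a, b, d, i all conflict with each other, so at least 5 registers are needed.
5 registers suffice: register 1 → {c}; register 2 → {a, l}; register 3 → {i}; register 4 → {b}; register 5 → {d}. Each listed conflict is separated.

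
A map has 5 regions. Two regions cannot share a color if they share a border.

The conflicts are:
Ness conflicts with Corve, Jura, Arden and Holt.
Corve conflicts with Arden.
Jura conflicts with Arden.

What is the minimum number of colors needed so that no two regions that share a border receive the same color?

3

Ness, Jura, Arden are mutually in conflict, so at least 3 colors are needed.
3 colors suffice: Ness=1, Corve=3, Jura=3, Arden=2, Holt=2. Each listed conflict is separated.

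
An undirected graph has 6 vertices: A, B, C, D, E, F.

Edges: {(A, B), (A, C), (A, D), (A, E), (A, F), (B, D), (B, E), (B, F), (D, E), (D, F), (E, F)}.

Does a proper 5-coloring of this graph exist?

The chromatic number is 5. A, B, D, E, F form a clique, so at least 5 colors are needed.
5 colors suffice: A=1, B=2, C=2, D=4, E=3, F=5.
That is already a proper 5-coloring.

Yes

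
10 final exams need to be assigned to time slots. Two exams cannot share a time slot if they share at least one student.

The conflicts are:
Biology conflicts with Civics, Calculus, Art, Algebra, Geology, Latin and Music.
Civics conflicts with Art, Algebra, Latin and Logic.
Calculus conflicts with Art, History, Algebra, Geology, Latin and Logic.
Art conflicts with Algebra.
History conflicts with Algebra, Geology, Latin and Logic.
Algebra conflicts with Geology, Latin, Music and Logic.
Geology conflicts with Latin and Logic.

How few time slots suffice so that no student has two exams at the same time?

Biology, Calculus, Algebra, Geology, Latin all conflict with each other, so at least 5 time slots are needed.
5 time slots suffice: Biology=2, Civics=3, Calculus=3, Art=4, History=2, Algebra=1, Geology=5, Latin=4, Music=3, Logic=4. No two conflicting exams share a time slot.

5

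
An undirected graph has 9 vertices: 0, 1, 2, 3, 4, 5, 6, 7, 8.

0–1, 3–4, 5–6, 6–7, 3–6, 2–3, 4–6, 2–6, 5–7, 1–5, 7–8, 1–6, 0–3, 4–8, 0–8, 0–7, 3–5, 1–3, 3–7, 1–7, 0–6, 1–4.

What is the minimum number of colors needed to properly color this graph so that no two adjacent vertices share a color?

1, 3, 5, 6, 7 are pairwise adjacent (a clique of size 5), so at least 5 colors are needed.
5 colors suffice: color a → {6, 8}; color b → {3}; color c → {2, 4, 7}; color d → {1}; color e → {0, 5}. Each edge has distinct colors on its endpoints.

5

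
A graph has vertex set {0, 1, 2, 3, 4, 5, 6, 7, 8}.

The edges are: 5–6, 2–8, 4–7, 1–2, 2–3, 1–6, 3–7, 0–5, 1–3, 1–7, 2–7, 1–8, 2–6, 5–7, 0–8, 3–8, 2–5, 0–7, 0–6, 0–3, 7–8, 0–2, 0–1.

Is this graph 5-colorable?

0, 1, 2, 3, 7, 8 are pairwise adjacent (a clique of size 6), so at least 6 colors are needed.
So 5 colors are not enough.

No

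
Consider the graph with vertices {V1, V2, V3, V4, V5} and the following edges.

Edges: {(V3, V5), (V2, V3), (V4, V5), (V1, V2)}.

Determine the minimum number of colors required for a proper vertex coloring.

V1 and V2 are adjacent, so at least 2 colors are needed.
2 colors suffice: color red → {V2, V5}; color blue → {V1, V3, V4}. No two adjacent vertices share a color.

2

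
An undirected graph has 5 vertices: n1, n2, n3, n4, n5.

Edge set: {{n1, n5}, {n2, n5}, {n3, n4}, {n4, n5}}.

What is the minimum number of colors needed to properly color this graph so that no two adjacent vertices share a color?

2

n3 and n4 are adjacent, so at least 2 colors are needed.
2 colors suffice: n1=blue, n2=blue, n3=red, n4=blue, n5=red. Every edge joins two different colors.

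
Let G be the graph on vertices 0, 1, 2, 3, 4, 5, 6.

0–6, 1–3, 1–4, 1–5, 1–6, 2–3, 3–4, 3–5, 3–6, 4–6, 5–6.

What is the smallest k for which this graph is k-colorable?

1, 3, 5, 6 are pairwise adjacent (a clique of size 4), so at least 4 colors are needed.
4 colors suffice: 0=a, 1=c, 2=b, 3=a, 4=d, 5=d, 6=b. Each edge has distinct colors on its endpoints.

4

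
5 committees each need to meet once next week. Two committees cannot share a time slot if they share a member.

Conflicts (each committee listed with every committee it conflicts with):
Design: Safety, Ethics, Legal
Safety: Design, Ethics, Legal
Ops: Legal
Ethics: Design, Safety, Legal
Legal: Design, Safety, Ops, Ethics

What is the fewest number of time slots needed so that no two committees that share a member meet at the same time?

Design, Safety, Ethics, Legal all conflict with each other, so at least 4 time slots are needed.
Using 4 time slots: Design=2, Safety=4, Ops=2, Ethics=3, Legal=1. No two conflicting committees share a time slot.

4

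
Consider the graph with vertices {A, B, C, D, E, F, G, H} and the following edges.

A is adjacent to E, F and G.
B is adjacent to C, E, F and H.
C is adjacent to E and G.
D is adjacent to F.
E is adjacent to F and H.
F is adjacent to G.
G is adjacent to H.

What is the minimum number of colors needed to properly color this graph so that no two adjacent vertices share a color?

B, C, E are mutually adjacent, so at least 3 colors are needed.
3 colors suffice: color 1 → {D, E, G}; color 2 → {C, F, H}; color 3 → {A, B}. No two adjacent vertices share a color.

3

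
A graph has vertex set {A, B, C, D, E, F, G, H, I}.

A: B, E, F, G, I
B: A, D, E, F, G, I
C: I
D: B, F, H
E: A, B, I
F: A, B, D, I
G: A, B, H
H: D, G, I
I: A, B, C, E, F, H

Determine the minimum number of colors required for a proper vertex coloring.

4

A, B, E, I are mutually adjacent (a clique of size 4), so at least 4 colors are needed.
A valid assignment using 4 colors: A=3, B=1, C=1, D=2, E=4, F=4, G=2, H=1, I=2. No two adjacent vertices share a color.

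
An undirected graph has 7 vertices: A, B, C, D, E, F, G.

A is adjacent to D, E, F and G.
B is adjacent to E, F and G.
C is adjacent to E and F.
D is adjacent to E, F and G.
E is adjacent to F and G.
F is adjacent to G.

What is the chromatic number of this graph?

A, D, E, F, G are pairwise adjacent (a clique of size 5), so at least 5 colors are needed.
A valid assignment using 5 colors: A=5, B=4, C=3, D=4, E=2, F=1, G=3. Every edge joins two different colors.

5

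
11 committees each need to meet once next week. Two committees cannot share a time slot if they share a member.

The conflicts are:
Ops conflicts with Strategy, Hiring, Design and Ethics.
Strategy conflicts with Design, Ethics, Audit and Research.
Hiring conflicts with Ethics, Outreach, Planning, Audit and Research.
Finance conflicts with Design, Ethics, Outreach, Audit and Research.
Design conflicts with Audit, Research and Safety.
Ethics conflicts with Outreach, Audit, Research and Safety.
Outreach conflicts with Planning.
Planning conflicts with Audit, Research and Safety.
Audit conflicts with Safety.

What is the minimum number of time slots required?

3

Planning, Audit, Safety all conflict with each other, so at least 3 time slots are needed.
3 time slots suffice: time slot 1 → {Design, Ethics, Planning}; time slot 2 → {Ops, Outreach, Audit, Research}; time slot 3 → {Strategy, Hiring, Finance, Safety}. Every pair that conflicts lands in different time slots.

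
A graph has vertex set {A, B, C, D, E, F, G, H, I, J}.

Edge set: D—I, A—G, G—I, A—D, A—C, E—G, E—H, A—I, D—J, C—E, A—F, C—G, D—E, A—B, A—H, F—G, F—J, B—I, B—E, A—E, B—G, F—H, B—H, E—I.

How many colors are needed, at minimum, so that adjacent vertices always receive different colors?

A, B, E, G, I are pairwise adjacent (a clique of size 5), so at least 5 colors are needed.
5 colors suffice: color red → {A, J}; color blue → {E, F}; color green → {D, G, H}; color yellow → {C, I}; color purple → {B}. Each edge has distinct colors on its endpoints.

5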